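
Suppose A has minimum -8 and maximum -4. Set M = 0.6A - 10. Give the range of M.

Range of A = -4 − (-8) = 4.
Range(M) = |a|·Range(A) = |0.6|·4 = 2.4.

Range(M) = 2.4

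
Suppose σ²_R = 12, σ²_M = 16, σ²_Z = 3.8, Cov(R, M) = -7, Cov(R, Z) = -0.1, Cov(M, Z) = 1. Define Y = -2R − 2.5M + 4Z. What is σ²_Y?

σ²_Y = 120.4

σ²_Y = a²·σ²_R + b²·σ²_M + c²·σ²_Z + 2ab·Cov(R, M) + 2ac·Cov(R, Z) + 2bc·Cov(M, Z), with a = -2, b = -2.5, c = 4.
= 48 + 100 + 60.8 + (-70) + 1.6 + (-20)
= 120.4.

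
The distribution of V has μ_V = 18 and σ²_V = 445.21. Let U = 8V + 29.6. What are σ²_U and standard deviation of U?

U = 8V + 29.6 is linear with a = 8, b = 29.6.
σ²_U = a²·σ²_V = 8²·445.21 = 28493.44 (the additive constant 29.6 does not affect variance).
standard deviation of V = √445.21 = 21.1.
standard deviation of U = |a|·standard deviation of V = |8|·21.1 = 168.8.

σ²_U = 28493.44, standard deviation of U = 168.8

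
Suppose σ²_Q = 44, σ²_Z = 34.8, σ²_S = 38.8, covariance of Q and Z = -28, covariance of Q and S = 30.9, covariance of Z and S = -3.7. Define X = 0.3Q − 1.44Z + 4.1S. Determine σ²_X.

σ²_X = a²·σ²_Q + b²·σ²_Z + c²·σ²_S + 2ab·covariance of Q and Z + 2ac·covariance of Q and S + 2bc·covariance of Z and S, with a = 0.3, b = -1.44, c = 4.1.
= 3.96 + 72.16128 + 652.228 + 24.192 + 76.014 + 43.6896
= 872.24488.

σ²_X = 872.24488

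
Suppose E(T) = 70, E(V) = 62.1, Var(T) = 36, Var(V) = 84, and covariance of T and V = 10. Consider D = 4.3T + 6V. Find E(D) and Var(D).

E(D) = 673.6, Var(D) = 4205.64

E(D) = 4.3·E(T) + 6·E(V) = 4.3·70 + 6·62.1 = 673.6.
Var(D) = a²·Var(T) + b²·Var(V) + 2ab·covariance of T and V with a = 4.3, b = 6.
= 4.3²·36 + 6²·84 + 2·4.3·6·10
= 665.64 + 3024 + 516 = 4205.64.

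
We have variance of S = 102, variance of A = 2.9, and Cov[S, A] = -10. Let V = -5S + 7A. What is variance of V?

variance of V = a²·variance of S + b²·variance of A + 2ab·Cov[S, A] with a = -5, b = 7.
= (-5)²·102 + 7²·2.9 + 2·(-5)·7·(-10)
= 2550 + 142.1 + 700 = 3392.1.

variance of V = 3392.1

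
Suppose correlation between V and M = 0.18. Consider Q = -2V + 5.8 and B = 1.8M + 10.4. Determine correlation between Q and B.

correlation between Q and B = -0.18

Linear rescalings preserve |correlation|; the slopes -2 and 1.8 have opposite signs, so the correlation flips sign: correlation between Q and B = −correlation between V and M = -0.18.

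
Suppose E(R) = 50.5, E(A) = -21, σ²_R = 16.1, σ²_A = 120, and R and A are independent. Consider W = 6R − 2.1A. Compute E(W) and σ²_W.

E(W) = 6·E(R) + (-2.1)·E(A) = 6·50.5 + (-2.1)·(-21) = 347.1.
σ²_W = a²·σ²_R + b²·σ²_A + 2ab·covariance of R and A with a = 6, b = -2.1.
Independence gives covariance of R and A = 0.
= 6²·16.1 + (-2.1)²·120 + 2·6·(-2.1)·0
= 579.6 + 529.2 + 0 = 1108.8.

E(W) = 347.1, σ²_W = 1108.8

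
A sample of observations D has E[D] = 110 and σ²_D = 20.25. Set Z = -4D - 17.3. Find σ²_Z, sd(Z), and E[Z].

Z = -4D - 17.3 is linear with a = -4, b = -17.3.
σ²_Z = a²·σ²_D = (-4)²·20.25 = 324 (the additive constant -17.3 does not affect variance).
sd(D) = √20.25 = 4.5.
sd(Z) = |a|·sd(D) = |-4|·4.5 = 18.
E[Z] = a·E[D] + b = (-4)·110 + (-17.3) = -457.3.

σ²_Z = 324, sd(Z) = 18, E[Z] = -457.3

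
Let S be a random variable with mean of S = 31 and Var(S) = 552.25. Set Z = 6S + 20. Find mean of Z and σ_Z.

mean of Z = 206, σ_Z = 141

Z = 6S + 20 is linear with a = 6, b = 20.
mean of Z = a·mean of S + b = 6·31 + 20 = 206.
σ_S = √552.25 = 23.5.
σ_Z = |a|·σ_S = |6|·23.5 = 141.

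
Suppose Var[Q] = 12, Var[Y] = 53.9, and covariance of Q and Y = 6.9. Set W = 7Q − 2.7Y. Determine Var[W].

Var[W] = 720.111

Var[W] = a²·Var[Q] + b²·Var[Y] + 2ab·covariance of Q and Y with a = 7, b = -2.7.
= 7²·12 + (-2.7)²·53.9 + 2·7·(-2.7)·6.9
= 588 + 392.931 + (-260.82) = 720.111.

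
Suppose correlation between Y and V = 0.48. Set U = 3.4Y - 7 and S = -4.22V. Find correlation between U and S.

correlation between U and S = -0.48

Linear rescalings preserve |correlation|; the slopes 3.4 and -4.22 have opposite signs, so the correlation flips sign: correlation between U and S = −correlation between Y and V = -0.48.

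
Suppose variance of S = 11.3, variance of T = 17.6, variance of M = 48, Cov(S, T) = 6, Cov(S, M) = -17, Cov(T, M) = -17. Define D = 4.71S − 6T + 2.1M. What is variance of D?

variance of D = 848.94633

variance of D = a²·variance of S + b²·variance of T + c²·variance of M + 2ab·Cov(S, T) + 2ac·Cov(S, M) + 2bc·Cov(T, M), with a = 4.71, b = -6, c = 2.1.
= 250.68033 + 633.6 + 211.68 + (-339.12) + (-336.294) + 428.4
= 848.94633.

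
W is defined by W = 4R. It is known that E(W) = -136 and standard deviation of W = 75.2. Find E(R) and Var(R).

E(R) = -34, Var(R) = 353.44

From W = 4R: E(W) = a·E(R) + b, so E(R) = (E(W) − b)/a = (-136 − 0)/4 = -34.
Var(W) = 75.2² = 5655.04.
Var(W) = a²·Var(R), so Var(R) = 5655.04/4² = 353.44.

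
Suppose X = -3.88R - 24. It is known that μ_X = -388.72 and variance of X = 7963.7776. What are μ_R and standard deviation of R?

μ_R = 94, standard deviation of R = 23

From X = -3.88R - 24: μ_X = a·μ_R + b, so μ_R = (μ_X − b)/a = (-388.72 − (-24))/(-3.88) = 94.
standard deviation of X = √7963.7776 = 89.24.
standard deviation of X = |a|·standard deviation of R, so standard deviation of R = 89.24/|-3.88| = 23.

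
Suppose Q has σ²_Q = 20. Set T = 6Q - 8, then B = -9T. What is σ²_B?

σ²_T = 6²·20 = 720.
σ²_B = (-9)²·720 = 58320.

σ²_B = 58320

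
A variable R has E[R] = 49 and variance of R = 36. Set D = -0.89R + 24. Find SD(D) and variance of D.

SD(D) = 5.34, variance of D = 28.5156

D = -0.89R + 24 is linear with a = -0.89, b = 24.
SD(R) = √36 = 6.
SD(D) = |a|·SD(R) = |-0.89|·6 = 5.34.
variance of D = a²·variance of R = (-0.89)²·36 = 28.5156 (the additive constant 24 does not affect variance).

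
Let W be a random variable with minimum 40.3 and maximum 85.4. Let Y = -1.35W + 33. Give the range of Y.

Range of W = 85.4 − 40.3 = 45.1.
Range(Y) = |a|·Range(W) = |-1.35|·45.1 = 60.885.

Range(Y) = 60.885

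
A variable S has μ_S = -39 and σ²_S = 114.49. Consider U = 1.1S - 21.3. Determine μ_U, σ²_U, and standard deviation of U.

U = 1.1S - 21.3 is linear with a = 1.1, b = -21.3.
μ_U = a·μ_S + b = 1.1·(-39) + (-21.3) = -64.2.
σ²_U = a²·σ²_S = 1.1²·114.49 = 138.5329 (the additive constant -21.3 does not affect variance).
standard deviation of S = √114.49 = 10.7.
standard deviation of U = |a|·standard deviation of S = |1.1|·10.7 = 11.77.

μ_U = -64.2, σ²_U = 138.5329, standard deviation of U = 11.77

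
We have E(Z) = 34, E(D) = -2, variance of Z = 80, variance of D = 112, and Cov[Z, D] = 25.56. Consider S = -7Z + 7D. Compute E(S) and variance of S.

E(S) = (-7)·E(Z) + 7·E(D) = (-7)·34 + 7·(-2) = -252.
variance of S = a²·variance of Z + b²·variance of D + 2ab·Cov[Z, D] with a = -7, b = 7.
= (-7)²·80 + 7²·112 + 2·(-7)·7·25.56
= 3920 + 5488 + (-2504.88) = 6903.12.

E(S) = -252, variance of S = 6903.12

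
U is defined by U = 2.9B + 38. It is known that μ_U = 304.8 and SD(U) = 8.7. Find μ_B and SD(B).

From U = 2.9B + 38: μ_U = a·μ_B + b, so μ_B = (μ_U − b)/a = (304.8 − 38)/2.9 = 92.
SD(U) = |a|·SD(B), so SD(B) = 8.7/|2.9| = 3.

μ_B = 92, SD(B) = 3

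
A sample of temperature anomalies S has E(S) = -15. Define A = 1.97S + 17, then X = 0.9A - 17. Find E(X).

E(X) = -28.295

E(A) = 1.97·(-15) + 17 = -12.55.
E(X) = 0.9·(-12.55) + (-17) = -28.295.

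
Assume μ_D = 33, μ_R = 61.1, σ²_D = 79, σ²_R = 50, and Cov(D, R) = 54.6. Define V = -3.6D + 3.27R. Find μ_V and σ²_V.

μ_V = 80.997, σ²_V = 272.9826

μ_V = (-3.6)·μ_D + 3.27·μ_R = (-3.6)·33 + 3.27·61.1 = 80.997.
σ²_V = a²·σ²_D + b²·σ²_R + 2ab·Cov(D, R) with a = -3.6, b = 3.27.
= (-3.6)²·79 + 3.27²·50 + 2·(-3.6)·3.27·54.6
= 1023.84 + 534.645 + (-1285.5024) = 272.9826.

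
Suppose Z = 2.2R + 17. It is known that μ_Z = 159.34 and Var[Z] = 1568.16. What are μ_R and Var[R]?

From Z = 2.2R + 17: μ_Z = a·μ_R + b, so μ_R = (μ_Z − b)/a = (159.34 − 17)/2.2 = 64.7.
Var[Z] = a²·Var[R], so Var[R] = 1568.16/2.2² = 324.

μ_R = 64.7, Var[R] = 324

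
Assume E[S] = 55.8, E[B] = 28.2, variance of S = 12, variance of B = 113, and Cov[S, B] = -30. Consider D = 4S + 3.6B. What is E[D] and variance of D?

E[D] = 4·E[S] + 3.6·E[B] = 4·55.8 + 3.6·28.2 = 324.72.
variance of D = a²·variance of S + b²·variance of B + 2ab·Cov[S, B] with a = 4, b = 3.6.
= 4²·12 + 3.6²·113 + 2·4·3.6·(-30)
= 192 + 1464.48 + (-864) = 792.48.

E[D] = 324.72, variance of D = 792.48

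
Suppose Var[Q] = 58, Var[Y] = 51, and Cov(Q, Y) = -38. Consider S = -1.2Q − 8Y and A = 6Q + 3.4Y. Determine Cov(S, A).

Cov(S, A) = 174.24

By bilinearity, Cov(S, A) = ac·Var[Q] + bd·Var[Y] + (ad+bc)·Cov(Q, Y), with a=-1.2, b=-8, c=6, d=3.4.
ac·Var[Q] = (-1.2)·6·58 = -417.6
bd·Var[Y] = (-8)·3.4·51 = -1387.2
(ad+bc)·Cov(Q, Y) = (-52.08)·(-38) = 1979.04
Cov(S, A) = -417.6 + (-1387.2) + 1979.04 = 174.24.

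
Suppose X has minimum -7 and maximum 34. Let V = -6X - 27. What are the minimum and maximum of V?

a = -6 < 0, so order reverses: min(V) = a·max(X)+b = (-6)·34 + (-27) = -231; max(V) = a·min(X)+b = (-6)·(-7) + (-27) = 15.

min(V) = -231, max(V) = 15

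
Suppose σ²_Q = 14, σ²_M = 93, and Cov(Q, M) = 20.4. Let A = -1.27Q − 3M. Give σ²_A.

σ²_A = a²·σ²_Q + b²·σ²_M + 2ab·Cov(Q, M) with a = -1.27, b = -3.
= (-1.27)²·14 + (-3)²·93 + 2·(-1.27)·(-3)·20.4
= 22.5806 + 837 + 155.448 = 1015.0286.

σ²_A = 1015.0286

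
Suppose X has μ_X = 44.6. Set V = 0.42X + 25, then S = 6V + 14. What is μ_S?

μ_V = 0.42·44.6 + 25 = 43.732.
μ_S = 6·43.732 + 14 = 276.392.

μ_S = 276.392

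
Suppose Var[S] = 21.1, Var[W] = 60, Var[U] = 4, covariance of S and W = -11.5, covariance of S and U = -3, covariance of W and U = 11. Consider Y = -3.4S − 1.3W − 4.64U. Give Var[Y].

Var[Y] = 367.8224

Var[Y] = a²·Var[S] + b²·Var[W] + c²·Var[U] + 2ab·covariance of S and W + 2ac·covariance of S and U + 2bc·covariance of W and U, with a = -3.4, b = -1.3, c = -4.64.
= 243.916 + 101.4 + 86.1184 + (-101.66) + (-94.656) + 132.704
= 367.8224.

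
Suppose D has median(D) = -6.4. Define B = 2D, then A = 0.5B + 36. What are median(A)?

median(B) = 2·(-6.4) = -12.8.
median(A) = 0.5·(-12.8) + 36 = 29.6.

median(A) = 29.6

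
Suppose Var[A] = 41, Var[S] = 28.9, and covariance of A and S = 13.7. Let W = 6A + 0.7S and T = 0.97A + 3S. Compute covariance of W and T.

covariance of W and T = 555.2123

By bilinearity, covariance of W and T = ac·Var[A] + bd·Var[S] + (ad+bc)·covariance of A and S, with a=6, b=0.7, c=0.97, d=3.
ac·Var[A] = 6·0.97·41 = 238.62
bd·Var[S] = 0.7·3·28.9 = 60.69
(ad+bc)·covariance of A and S = (18.679)·13.7 = 255.9023
covariance of W and T = 238.62 + 60.69 + 255.9023 = 555.2123.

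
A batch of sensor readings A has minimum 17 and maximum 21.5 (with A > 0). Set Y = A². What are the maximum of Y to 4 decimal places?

max(Y) = 462.25

A² is increasing on this domain, so max(Y) comes from max(A) = 21.5: max(Y) = square(21.5) = 462.25.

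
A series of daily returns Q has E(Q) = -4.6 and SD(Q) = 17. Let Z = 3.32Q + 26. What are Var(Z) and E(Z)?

Z = 3.32Q + 26 is linear with a = 3.32, b = 26.
Var(Q) = 17² = 289.
Var(Z) = a²·Var(Q) = 3.32²·289 = 3185.4736 (the additive constant 26 does not affect variance).
E(Z) = a·E(Q) + b = 3.32·(-4.6) + 26 = 10.728.

Var(Z) = 3185.4736, E(Z) = 10.728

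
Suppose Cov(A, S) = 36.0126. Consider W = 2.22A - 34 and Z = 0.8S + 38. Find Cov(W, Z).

Cov(W, Z) = 63.9583776

Cov(W, Z) = a·c·Cov(A, S) = 2.22·0.8·36.0126 = 63.9583776. Additive constants drop out.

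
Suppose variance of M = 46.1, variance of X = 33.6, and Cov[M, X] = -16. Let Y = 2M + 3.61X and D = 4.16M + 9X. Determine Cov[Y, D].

By bilinearity, Cov[Y, D] = ac·variance of M + bd·variance of X + (ad+bc)·Cov[M, X], with a=2, b=3.61, c=4.16, d=9.
ac·variance of M = 2·4.16·46.1 = 383.552
bd·variance of X = 3.61·9·33.6 = 1091.664
(ad+bc)·Cov[M, X] = (33.0176)·(-16) = -528.2816
Cov[Y, D] = 383.552 + 1091.664 + (-528.2816) = 946.9344.

Cov[Y, D] = 946.9344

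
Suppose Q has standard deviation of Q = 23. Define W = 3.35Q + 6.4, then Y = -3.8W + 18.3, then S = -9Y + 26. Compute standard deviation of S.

standard deviation of W = |3.35|·23 = 77.05.
standard deviation of Y = |-3.8|·77.05 = 292.79.
standard deviation of S = |-9|·292.79 = 2635.11.

standard deviation of S = 2635.11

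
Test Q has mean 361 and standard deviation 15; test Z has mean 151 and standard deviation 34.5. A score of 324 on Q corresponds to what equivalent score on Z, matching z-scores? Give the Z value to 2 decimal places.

Z = 65.90

z = (324 − 361)/15 ≈ -2.4667.
Z = 151 + z·34.5 = 151 + (324 − 361)·34.5/15 = 65.90.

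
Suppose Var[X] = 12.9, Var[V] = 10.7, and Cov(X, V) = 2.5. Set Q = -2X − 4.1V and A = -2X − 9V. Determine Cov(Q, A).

Cov(Q, A) = 511.93

By bilinearity, Cov(Q, A) = ac·Var[X] + bd·Var[V] + (ad+bc)·Cov(X, V), with a=-2, b=-4.1, c=-2, d=-9.
ac·Var[X] = (-2)·(-2)·12.9 = 51.6
bd·Var[V] = (-4.1)·(-9)·10.7 = 394.83
(ad+bc)·Cov(X, V) = (26.2)·2.5 = 65.5
Cov(Q, A) = 51.6 + 394.83 + 65.5 = 511.93.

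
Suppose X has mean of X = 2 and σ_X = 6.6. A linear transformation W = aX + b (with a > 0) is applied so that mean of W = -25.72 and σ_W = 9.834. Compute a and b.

a = 1.49, b = -28.7

σ_W = a·σ_X (a > 0), so a = 9.834/6.6 = 1.49.
mean of W = a·mean of X + b, so b = -25.72 − 1.49·2 = -28.7.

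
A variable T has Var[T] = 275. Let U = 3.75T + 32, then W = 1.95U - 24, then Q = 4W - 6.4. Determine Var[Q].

Var[U] = 3.75²·275 = 3867.1875.
Var[W] = 1.95²·3867.1875 = 14704.98046875.
Var[Q] = 4²·14704.98046875 = 235279.6875.

Var[Q] = 235279.6875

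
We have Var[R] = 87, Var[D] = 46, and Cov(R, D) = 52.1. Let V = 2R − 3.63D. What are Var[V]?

Var[V] = 197.6454

Var[V] = a²·Var[R] + b²·Var[D] + 2ab·Cov(R, D) with a = 2, b = -3.63.
= 2²·87 + (-3.63)²·46 + 2·2·(-3.63)·52.1
= 348 + 606.1374 + (-756.492) = 197.6454.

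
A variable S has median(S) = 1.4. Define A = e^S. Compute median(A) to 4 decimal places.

median(A) = 4.0552

e^S is monotone on this domain, so median(A) = exp(1.4) ≈ 4.0552.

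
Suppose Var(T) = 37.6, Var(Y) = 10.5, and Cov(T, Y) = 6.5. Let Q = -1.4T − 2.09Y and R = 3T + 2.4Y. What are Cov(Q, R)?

By bilinearity, Cov(Q, R) = ac·Var(T) + bd·Var(Y) + (ad+bc)·Cov(T, Y), with a=-1.4, b=-2.09, c=3, d=2.4.
ac·Var(T) = (-1.4)·3·37.6 = -157.92
bd·Var(Y) = (-2.09)·2.4·10.5 = -52.668
(ad+bc)·Cov(T, Y) = (-9.63)·6.5 = -62.595
Cov(Q, R) = -157.92 + (-52.668) + (-62.595) = -273.183.

Cov(Q, R) = -273.183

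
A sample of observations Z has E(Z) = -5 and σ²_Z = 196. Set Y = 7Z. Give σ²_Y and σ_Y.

Y = 7Z is linear with a = 7, b = 0.
σ²_Y = a²·σ²_Z = 7²·196 = 9604.
σ_Z = √196 = 14.
σ_Y = |a|·σ_Z = |7|·14 = 98.

σ²_Y = 9604, σ_Y = 98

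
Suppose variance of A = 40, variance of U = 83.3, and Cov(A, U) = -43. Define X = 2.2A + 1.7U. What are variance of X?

variance of X = a²·variance of A + b²·variance of U + 2ab·Cov(A, U) with a = 2.2, b = 1.7.
= 2.2²·40 + 1.7²·83.3 + 2·2.2·1.7·(-43)
= 193.6 + 240.737 + (-321.64) = 112.697.

variance of X = 112.697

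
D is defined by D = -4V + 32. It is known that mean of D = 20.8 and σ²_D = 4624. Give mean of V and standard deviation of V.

mean of V = 2.8, standard deviation of V = 17

From D = -4V + 32: mean of D = a·mean of V + b, so mean of V = (mean of D − b)/a = (20.8 − 32)/(-4) = 2.8.
standard deviation of D = √4624 = 68.
standard deviation of D = |a|·standard deviation of V, so standard deviation of V = 68/|-4| = 17.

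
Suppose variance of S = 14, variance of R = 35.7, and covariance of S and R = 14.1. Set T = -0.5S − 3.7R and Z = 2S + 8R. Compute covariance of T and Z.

covariance of T and Z = -1231.46

By bilinearity, covariance of T and Z = ac·variance of S + bd·variance of R + (ad+bc)·covariance of S and R, with a=-0.5, b=-3.7, c=2, d=8.
ac·variance of S = (-0.5)·2·14 = -14
bd·variance of R = (-3.7)·8·35.7 = -1056.72
(ad+bc)·covariance of S and R = (-11.4)·14.1 = -160.74
covariance of T and Z = -14 + (-1056.72) + (-160.74) = -1231.46.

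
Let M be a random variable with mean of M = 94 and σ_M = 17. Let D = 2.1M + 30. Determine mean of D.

mean of D = 227.4

D = 2.1M + 30 is linear with a = 2.1, b = 30.
mean of D = a·mean of M + b = 2.1·94 + 30 = 227.4.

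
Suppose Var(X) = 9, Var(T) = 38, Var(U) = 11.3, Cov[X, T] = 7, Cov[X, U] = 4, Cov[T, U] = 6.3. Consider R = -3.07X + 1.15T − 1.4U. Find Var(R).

Var(R) = a²·Var(X) + b²·Var(T) + c²·Var(U) + 2ab·Cov[X, T] + 2ac·Cov[X, U] + 2bc·Cov[T, U], with a = -3.07, b = 1.15, c = -1.4.
= 84.8241 + 50.255 + 22.148 + (-49.427) + 34.384 + (-20.286)
= 121.8981.

Var(R) = 121.8981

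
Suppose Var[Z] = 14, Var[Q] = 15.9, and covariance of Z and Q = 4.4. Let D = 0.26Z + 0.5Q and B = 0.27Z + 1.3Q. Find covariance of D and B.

By bilinearity, covariance of D and B = ac·Var[Z] + bd·Var[Q] + (ad+bc)·covariance of Z and Q, with a=0.26, b=0.5, c=0.27, d=1.3.
ac·Var[Z] = 0.26·0.27·14 = 0.9828
bd·Var[Q] = 0.5·1.3·15.9 = 10.335
(ad+bc)·covariance of Z and Q = (0.473)·4.4 = 2.0812
covariance of D and B = 0.9828 + 10.335 + 2.0812 = 13.399.

covariance of D and B = 13.399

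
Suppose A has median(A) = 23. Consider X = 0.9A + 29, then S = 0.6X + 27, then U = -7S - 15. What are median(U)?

median(X) = 0.9·23 + 29 = 49.7.
median(S) = 0.6·49.7 + 27 = 56.82.
median(U) = (-7)·56.82 + (-15) = -412.74.

median(U) = -412.74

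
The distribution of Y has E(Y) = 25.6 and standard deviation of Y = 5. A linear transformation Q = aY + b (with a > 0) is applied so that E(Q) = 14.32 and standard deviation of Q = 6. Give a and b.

standard deviation of Q = a·standard deviation of Y (a > 0), so a = 6/5 = 1.2.
E(Q) = a·E(Y) + b, so b = 14.32 − 1.2·25.6 = -16.4.

a = 1.2, b = -16.4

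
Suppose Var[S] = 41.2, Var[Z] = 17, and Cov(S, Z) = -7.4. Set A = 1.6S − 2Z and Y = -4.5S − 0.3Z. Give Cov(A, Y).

By bilinearity, Cov(A, Y) = ac·Var[S] + bd·Var[Z] + (ad+bc)·Cov(S, Z), with a=1.6, b=-2, c=-4.5, d=-0.3.
ac·Var[S] = 1.6·(-4.5)·41.2 = -296.64
bd·Var[Z] = (-2)·(-0.3)·17 = 10.2
(ad+bc)·Cov(S, Z) = (8.52)·(-7.4) = -63.048
Cov(A, Y) = -296.64 + 10.2 + (-63.048) = -349.488.

Cov(A, Y) = -349.488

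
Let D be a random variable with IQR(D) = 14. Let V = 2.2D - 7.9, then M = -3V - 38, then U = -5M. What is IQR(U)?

IQR(V) = |2.2|·14 = 30.8.
IQR(M) = |-3|·30.8 = 92.4.
IQR(U) = |-5|·92.4 = 462.

IQR(U) = 462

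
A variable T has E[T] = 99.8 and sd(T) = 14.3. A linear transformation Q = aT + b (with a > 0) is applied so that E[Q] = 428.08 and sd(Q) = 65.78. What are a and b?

a = 4.6, b = -31

sd(Q) = a·sd(T) (a > 0), so a = 65.78/14.3 = 4.6.
E[Q] = a·E[T] + b, so b = 428.08 − 4.6·99.8 = -31.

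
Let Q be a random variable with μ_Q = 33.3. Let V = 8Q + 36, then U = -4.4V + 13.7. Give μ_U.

μ_U = -1316.86

μ_V = 8·33.3 + 36 = 302.4.
μ_U = (-4.4)·302.4 + 13.7 = -1316.86.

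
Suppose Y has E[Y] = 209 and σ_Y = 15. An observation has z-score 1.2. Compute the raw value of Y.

Y = 227

Y = E[Y] + z·σ_Y = 209 + 1.2·15 = 227.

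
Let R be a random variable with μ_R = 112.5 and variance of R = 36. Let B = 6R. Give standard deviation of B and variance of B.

B = 6R is linear with a = 6, b = 0.
standard deviation of R = √36 = 6.
standard deviation of B = |a|·standard deviation of R = |6|·6 = 36.
variance of B = a²·variance of R = 6²·36 = 1296.

standard deviation of B = 36, variance of B = 1296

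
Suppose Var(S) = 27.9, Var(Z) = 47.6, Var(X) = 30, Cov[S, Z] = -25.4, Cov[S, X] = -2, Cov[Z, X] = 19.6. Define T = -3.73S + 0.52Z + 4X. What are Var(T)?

Var(T) = a²·Var(S) + b²·Var(Z) + c²·Var(X) + 2ab·Cov[S, Z] + 2ac·Cov[S, X] + 2bc·Cov[Z, X], with a = -3.73, b = 0.52, c = 4.
= 388.16991 + 12.87104 + 480 + 98.53168 + 59.68 + 81.536
= 1120.78863.

Var(T) = 1120.78863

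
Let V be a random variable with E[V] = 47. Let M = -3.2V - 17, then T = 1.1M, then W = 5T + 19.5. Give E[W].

E[W] = -901.2

E[M] = (-3.2)·47 + (-17) = -167.4.
E[T] = 1.1·(-167.4) = -184.14.
E[W] = 5·(-184.14) + 19.5 = -901.2.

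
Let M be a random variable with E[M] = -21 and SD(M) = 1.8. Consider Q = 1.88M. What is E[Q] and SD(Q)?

E[Q] = -39.48, SD(Q) = 3.384

Q = 1.88M is linear with a = 1.88, b = 0.
E[Q] = a·E[M] + b = 1.88·(-21) = -39.48.
SD(Q) = |a|·SD(M) = |1.88|·1.8 = 3.384.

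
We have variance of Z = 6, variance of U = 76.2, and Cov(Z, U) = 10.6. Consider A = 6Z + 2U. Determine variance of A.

variance of A = a²·variance of Z + b²·variance of U + 2ab·Cov(Z, U) with a = 6, b = 2.
= 6²·6 + 2²·76.2 + 2·6·2·10.6
= 216 + 304.8 + 254.4 = 775.2.

variance of A = 775.2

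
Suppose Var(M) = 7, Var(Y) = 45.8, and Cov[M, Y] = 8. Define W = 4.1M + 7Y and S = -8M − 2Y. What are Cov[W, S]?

Cov[W, S] = -1384.4

By bilinearity, Cov[W, S] = ac·Var(M) + bd·Var(Y) + (ad+bc)·Cov[M, Y], with a=4.1, b=7, c=-8, d=-2.
ac·Var(M) = 4.1·(-8)·7 = -229.6
bd·Var(Y) = 7·(-2)·45.8 = -641.2
(ad+bc)·Cov[M, Y] = (-64.2)·8 = -513.6
Cov[W, S] = -229.6 + (-641.2) + (-513.6) = -1384.4.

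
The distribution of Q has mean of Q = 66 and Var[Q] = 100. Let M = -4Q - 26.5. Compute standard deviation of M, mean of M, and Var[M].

standard deviation of M = 40, mean of M = -290.5, Var[M] = 1600

M = -4Q - 26.5 is linear with a = -4, b = -26.5.
standard deviation of Q = √100 = 10.
standard deviation of M = |a|·standard deviation of Q = |-4|·10 = 40.
mean of M = a·mean of Q + b = (-4)·66 + (-26.5) = -290.5.
Var[M] = a²·Var[Q] = (-4)²·100 = 1600 (the additive constant -26.5 does not affect variance).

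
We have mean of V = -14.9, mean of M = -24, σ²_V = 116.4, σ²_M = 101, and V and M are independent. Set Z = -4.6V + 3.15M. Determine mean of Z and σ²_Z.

mean of Z = (-4.6)·mean of V + 3.15·mean of M = (-4.6)·(-14.9) + 3.15·(-24) = -7.06.
σ²_Z = a²·σ²_V + b²·σ²_M + 2ab·Cov[V, M] with a = -4.6, b = 3.15.
Independence gives Cov[V, M] = 0.
= (-4.6)²·116.4 + 3.15²·101 + 2·(-4.6)·3.15·0
= 2463.024 + 1002.1725 + 0 = 3465.1965.

mean of Z = -7.06, σ²_Z = 3465.1965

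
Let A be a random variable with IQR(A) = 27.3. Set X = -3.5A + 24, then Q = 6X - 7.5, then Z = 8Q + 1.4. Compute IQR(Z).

IQR(Z) = 4586.4

IQR(X) = |-3.5|·27.3 = 95.55.
IQR(Q) = |6|·95.55 = 573.3.
IQR(Z) = |8|·573.3 = 4586.4.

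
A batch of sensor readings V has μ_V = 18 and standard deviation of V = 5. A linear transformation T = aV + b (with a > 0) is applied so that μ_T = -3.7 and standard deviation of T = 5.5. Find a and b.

a = 1.1, b = -23.5

standard deviation of T = a·standard deviation of V (a > 0), so a = 5.5/5 = 1.1.
μ_T = a·μ_V + b, so b = -3.7 − 1.1·18 = -23.5.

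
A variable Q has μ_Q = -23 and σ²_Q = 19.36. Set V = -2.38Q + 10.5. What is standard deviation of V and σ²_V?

standard deviation of V = 10.472, σ²_V = 109.662784

V = -2.38Q + 10.5 is linear with a = -2.38, b = 10.5.
standard deviation of Q = √19.36 = 4.4.
standard deviation of V = |a|·standard deviation of Q = |-2.38|·4.4 = 10.472.
σ²_V = a²·σ²_Q = (-2.38)²·19.36 = 109.662784 (the additive constant 10.5 does not affect variance).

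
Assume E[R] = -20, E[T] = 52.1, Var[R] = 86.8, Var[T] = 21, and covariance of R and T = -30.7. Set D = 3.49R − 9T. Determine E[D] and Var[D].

E[D] = 3.49·E[R] + (-9)·E[T] = 3.49·(-20) + (-9)·52.1 = -538.7.
Var[D] = a²·Var[R] + b²·Var[T] + 2ab·covariance of R and T with a = 3.49, b = -9.
= 3.49²·86.8 + (-9)²·21 + 2·3.49·(-9)·(-30.7)
= 1057.23268 + 1701 + 1928.574 = 4686.80668.

E[D] = -538.7, Var[D] = 4686.80668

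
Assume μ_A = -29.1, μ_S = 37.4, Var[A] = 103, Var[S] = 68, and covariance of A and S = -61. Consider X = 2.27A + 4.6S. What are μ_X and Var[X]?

μ_X = 105.983, Var[X] = 695.7047

μ_X = 2.27·μ_A + 4.6·μ_S = 2.27·(-29.1) + 4.6·37.4 = 105.983.
Var[X] = a²·Var[A] + b²·Var[S] + 2ab·covariance of A and S with a = 2.27, b = 4.6.
= 2.27²·103 + 4.6²·68 + 2·2.27·4.6·(-61)
= 530.7487 + 1438.88 + (-1273.924) = 695.7047.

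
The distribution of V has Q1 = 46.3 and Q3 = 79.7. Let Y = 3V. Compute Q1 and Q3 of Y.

a = 3 > 0: Q1(Y) = a·Q1(V)+b = 138.9, Q3(Y) = a·Q3(V)+b = 239.1.

Q1(Y) = 138.9, Q3(Y) = 239.1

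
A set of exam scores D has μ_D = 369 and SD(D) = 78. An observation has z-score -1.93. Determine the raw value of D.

D = μ_D + z·SD(D) = 369 + (-1.93)·78 = 218.46.

D = 218.46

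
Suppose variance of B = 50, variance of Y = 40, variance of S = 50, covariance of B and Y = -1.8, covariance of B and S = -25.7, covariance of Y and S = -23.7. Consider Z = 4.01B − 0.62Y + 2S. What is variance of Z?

variance of Z = 674.87932

variance of Z = a²·variance of B + b²·variance of Y + c²·variance of S + 2ab·covariance of B and Y + 2ac·covariance of B and S + 2bc·covariance of Y and S, with a = 4.01, b = -0.62, c = 2.
= 804.005 + 15.376 + 200 + 8.95032 + (-412.228) + 58.776
= 674.87932.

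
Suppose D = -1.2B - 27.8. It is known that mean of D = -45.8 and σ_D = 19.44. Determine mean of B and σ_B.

mean of B = 15, σ_B = 16.2

From D = -1.2B - 27.8: mean of D = a·mean of B + b, so mean of B = (mean of D − b)/a = (-45.8 − (-27.8))/(-1.2) = 15.
σ_D = |a|·σ_B, so σ_B = 19.44/|-1.2| = 16.2.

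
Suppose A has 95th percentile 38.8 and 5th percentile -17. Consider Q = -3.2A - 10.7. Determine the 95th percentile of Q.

Since a = -3.2 < 0 the transformation is decreasing, reversing order: the 95th percentile of Q corresponds to the 5th percentile of A.
So P_{95}(Q) = a·P_{5}(A) + b = (-3.2)·(-17) + (-10.7) = 43.7.

95th percentile of Q = 43.7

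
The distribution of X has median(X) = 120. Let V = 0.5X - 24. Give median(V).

A linear map preserves order up to sign, so median(V) = a·median(X) + b = 0.5·120 + (-24) = 36.

median(V) = 36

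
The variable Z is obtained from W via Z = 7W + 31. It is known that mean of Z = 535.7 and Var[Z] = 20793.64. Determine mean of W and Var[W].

From Z = 7W + 31: mean of Z = a·mean of W + b, so mean of W = (mean of Z − b)/a = (535.7 − 31)/7 = 72.1.
Var[Z] = a²·Var[W], so Var[W] = 20793.64/7² = 424.36.

mean of W = 72.1, Var[W] = 424.36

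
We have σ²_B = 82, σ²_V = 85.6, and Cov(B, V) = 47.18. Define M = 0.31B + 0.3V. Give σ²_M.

σ²_M = a²·σ²_B + b²·σ²_V + 2ab·Cov(B, V) with a = 0.31, b = 0.3.
= 0.31²·82 + 0.3²·85.6 + 2·0.31·0.3·47.18
= 7.8802 + 7.704 + 8.77548 = 24.35968.

σ²_M = 24.35968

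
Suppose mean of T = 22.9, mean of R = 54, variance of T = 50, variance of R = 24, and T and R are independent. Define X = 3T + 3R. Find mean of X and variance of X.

mean of X = 230.7, variance of X = 666

mean of X = 3·mean of T + 3·mean of R = 3·22.9 + 3·54 = 230.7.
variance of X = a²·variance of T + b²·variance of R + 2ab·Cov(T, R) with a = 3, b = 3.
Independence gives Cov(T, R) = 0.
= 3²·50 + 3²·24 + 2·3·3·0
= 450 + 216 + 0 = 666.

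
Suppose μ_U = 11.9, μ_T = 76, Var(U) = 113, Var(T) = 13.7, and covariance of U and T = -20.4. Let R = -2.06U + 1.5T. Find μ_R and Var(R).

μ_R = (-2.06)·μ_U + 1.5·μ_T = (-2.06)·11.9 + 1.5·76 = 89.486.
Var(R) = a²·Var(U) + b²·Var(T) + 2ab·covariance of U and T with a = -2.06, b = 1.5.
= (-2.06)²·113 + 1.5²·13.7 + 2·(-2.06)·1.5·(-20.4)
= 479.5268 + 30.825 + 126.072 = 636.4238.

μ_R = 89.486, Var(R) = 636.4238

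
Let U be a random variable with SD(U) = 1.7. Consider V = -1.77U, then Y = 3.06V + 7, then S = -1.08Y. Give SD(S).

SD(V) = |-1.77|·1.7 = 3.009.
SD(Y) = |3.06|·3.009 = 9.20754.
SD(S) = |-1.08|·9.20754 = 9.9441432.

SD(S) = 9.9441432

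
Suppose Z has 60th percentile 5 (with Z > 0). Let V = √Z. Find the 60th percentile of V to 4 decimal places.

60th percentile of V = 2.2361

√Z is increasing, so P_{60}(V) = g(P_{60}(Z)) ≈ 2.2361.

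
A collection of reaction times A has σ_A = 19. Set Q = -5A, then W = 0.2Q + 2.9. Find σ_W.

σ_W = 19

σ_Q = |-5|·19 = 95.
σ_W = |0.2|·95 = 19.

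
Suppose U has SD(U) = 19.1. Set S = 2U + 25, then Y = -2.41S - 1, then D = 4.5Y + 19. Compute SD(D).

SD(S) = |2|·19.1 = 38.2.
SD(Y) = |-2.41|·38.2 = 92.062.
SD(D) = |4.5|·92.062 = 414.279.

SD(D) = 414.279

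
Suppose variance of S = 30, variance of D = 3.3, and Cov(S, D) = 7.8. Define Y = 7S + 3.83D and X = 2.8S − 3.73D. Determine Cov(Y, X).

Cov(Y, X) = 420.84573

By bilinearity, Cov(Y, X) = ac·variance of S + bd·variance of D + (ad+bc)·Cov(S, D), with a=7, b=3.83, c=2.8, d=-3.73.
ac·variance of S = 7·2.8·30 = 588
bd·variance of D = 3.83·(-3.73)·3.3 = -47.14347
(ad+bc)·Cov(S, D) = (-15.386)·7.8 = -120.0108
Cov(Y, X) = 588 + (-47.14347) + (-120.0108) = 420.84573.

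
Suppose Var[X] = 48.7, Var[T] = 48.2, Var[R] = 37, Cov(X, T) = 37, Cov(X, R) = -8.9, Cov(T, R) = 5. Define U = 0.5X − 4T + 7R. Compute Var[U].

Var[U] = 2106.075

Var[U] = a²·Var[X] + b²·Var[T] + c²·Var[R] + 2ab·Cov(X, T) + 2ac·Cov(X, R) + 2bc·Cov(T, R), with a = 0.5, b = -4, c = 7.
= 12.175 + 771.2 + 1813 + (-148) + (-62.3) + (-280)
= 2106.075.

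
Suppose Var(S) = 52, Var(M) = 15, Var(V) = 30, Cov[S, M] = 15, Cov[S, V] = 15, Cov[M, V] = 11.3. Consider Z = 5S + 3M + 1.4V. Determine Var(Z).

Var(Z) = 2248.72

Var(Z) = a²·Var(S) + b²·Var(M) + c²·Var(V) + 2ab·Cov[S, M] + 2ac·Cov[S, V] + 2bc·Cov[M, V], with a = 5, b = 3, c = 1.4.
= 1300 + 135 + 58.8 + 450 + 210 + 94.92
= 2248.72.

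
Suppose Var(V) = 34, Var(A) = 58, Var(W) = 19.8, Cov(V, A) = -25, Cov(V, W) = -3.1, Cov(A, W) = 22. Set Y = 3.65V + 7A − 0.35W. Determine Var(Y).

Var(Y) = 1920.011

Var(Y) = a²·Var(V) + b²·Var(A) + c²·Var(W) + 2ab·Cov(V, A) + 2ac·Cov(V, W) + 2bc·Cov(A, W), with a = 3.65, b = 7, c = -0.35.
= 452.965 + 2842 + 2.4255 + (-1277.5) + 7.9205 + (-107.8)
= 1920.011.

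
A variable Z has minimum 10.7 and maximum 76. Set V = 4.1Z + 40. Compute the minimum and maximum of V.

min(V) = 83.87, max(V) = 351.6

a = 4.1 > 0, so min(V) = a·min(Z)+b = 4.1·10.7 + 40 = 83.87 and max(V) = 4.1·76 + 40 = 351.6.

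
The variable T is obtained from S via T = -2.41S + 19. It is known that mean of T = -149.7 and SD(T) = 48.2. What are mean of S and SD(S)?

From T = -2.41S + 19: mean of T = a·mean of S + b, so mean of S = (mean of T − b)/a = (-149.7 − 19)/(-2.41) = 70.
SD(T) = |a|·SD(S), so SD(S) = 48.2/|-2.41| = 20.

mean of S = 70, SD(S) = 20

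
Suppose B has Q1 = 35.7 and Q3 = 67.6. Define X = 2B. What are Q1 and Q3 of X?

a = 2 > 0: Q1(X) = a·Q1(B)+b = 71.4, Q3(X) = a·Q3(B)+b = 135.2.

Q1(X) = 71.4, Q3(X) = 135.2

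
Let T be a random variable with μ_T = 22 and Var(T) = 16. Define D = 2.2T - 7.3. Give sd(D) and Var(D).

D = 2.2T - 7.3 is linear with a = 2.2, b = -7.3.
sd(T) = √16 = 4.
sd(D) = |a|·sd(T) = |2.2|·4 = 8.8.
Var(D) = a²·Var(T) = 2.2²·16 = 77.44 (the additive constant -7.3 does not affect variance).

sd(D) = 8.8, Var(D) = 77.44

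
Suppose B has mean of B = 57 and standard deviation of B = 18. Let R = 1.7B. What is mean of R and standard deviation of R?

R = 1.7B is linear with a = 1.7, b = 0.
mean of R = a·mean of B + b = 1.7·57 = 96.9.
standard deviation of R = |a|·standard deviation of B = |1.7|·18 = 30.6.

mean of R = 96.9, standard deviation of R = 30.6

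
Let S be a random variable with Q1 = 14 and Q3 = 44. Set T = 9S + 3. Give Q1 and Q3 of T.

Q1(T) = 129, Q3(T) = 399

a = 9 > 0: Q1(T) = a·Q1(S)+b = 129, Q3(T) = a·Q3(S)+b = 399.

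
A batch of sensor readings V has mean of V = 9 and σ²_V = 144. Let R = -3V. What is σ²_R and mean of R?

σ²_R = 1296, mean of R = -27

R = -3V is linear with a = -3, b = 0.
σ²_R = a²·σ²_V = (-3)²·144 = 1296.
mean of R = a·mean of V + b = (-3)·9 = -27.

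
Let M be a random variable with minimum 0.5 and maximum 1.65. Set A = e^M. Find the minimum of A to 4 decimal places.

e^M is increasing on this domain, so min(A) comes from min(M) = 0.5: min(A) = exp(0.5) ≈ 1.6487.

min(A) = 1.6487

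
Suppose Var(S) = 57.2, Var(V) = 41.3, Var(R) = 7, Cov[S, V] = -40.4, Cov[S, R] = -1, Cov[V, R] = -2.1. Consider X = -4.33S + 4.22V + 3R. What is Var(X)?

Var(X) = 3320.15808

Var(X) = a²·Var(S) + b²·Var(V) + c²·Var(R) + 2ab·Cov[S, V] + 2ac·Cov[S, R] + 2bc·Cov[V, R], with a = -4.33, b = 4.22, c = 3.
= 1072.43708 + 735.48692 + 63 + 1476.42608 + 25.98 + (-53.172)
= 3320.15808.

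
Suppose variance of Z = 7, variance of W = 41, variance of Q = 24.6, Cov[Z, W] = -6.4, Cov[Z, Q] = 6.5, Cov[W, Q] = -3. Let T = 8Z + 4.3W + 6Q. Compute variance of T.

variance of T = 2120.57

variance of T = a²·variance of Z + b²·variance of W + c²·variance of Q + 2ab·Cov[Z, W] + 2ac·Cov[Z, Q] + 2bc·Cov[W, Q], with a = 8, b = 4.3, c = 6.
= 448 + 758.09 + 885.6 + (-440.32) + 624 + (-154.8)
= 2120.57.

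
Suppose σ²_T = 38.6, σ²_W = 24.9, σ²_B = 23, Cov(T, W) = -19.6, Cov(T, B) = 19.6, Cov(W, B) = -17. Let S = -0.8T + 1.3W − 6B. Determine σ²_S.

σ²_S = 1388.913

σ²_S = a²·σ²_T + b²·σ²_W + c²·σ²_B + 2ab·Cov(T, W) + 2ac·Cov(T, B) + 2bc·Cov(W, B), with a = -0.8, b = 1.3, c = -6.
= 24.704 + 42.081 + 828 + 40.768 + 188.16 + 265.2
= 1388.913.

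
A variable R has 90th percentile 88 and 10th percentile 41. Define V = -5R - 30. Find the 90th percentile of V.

Since a = -5 < 0 the transformation is decreasing, reversing order: the 90th percentile of V corresponds to the 10th percentile of R.
So P_{90}(V) = a·P_{10}(R) + b = (-5)·41 + (-30) = -235.

90th percentile of V = -235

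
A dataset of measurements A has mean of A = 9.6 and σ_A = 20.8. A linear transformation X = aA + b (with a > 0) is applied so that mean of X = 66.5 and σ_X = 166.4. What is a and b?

σ_X = a·σ_A (a > 0), so a = 166.4/20.8 = 8.
mean of X = a·mean of A + b, so b = 66.5 − 8·9.6 = -10.3.

a = 8, b = -10.3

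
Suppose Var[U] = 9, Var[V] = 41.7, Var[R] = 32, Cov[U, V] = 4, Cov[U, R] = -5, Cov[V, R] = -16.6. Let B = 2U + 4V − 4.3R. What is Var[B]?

Var[B] = a²·Var[U] + b²·Var[V] + c²·Var[R] + 2ab·Cov[U, V] + 2ac·Cov[U, R] + 2bc·Cov[V, R], with a = 2, b = 4, c = -4.3.
= 36 + 667.2 + 591.68 + 64 + 86 + 571.04
= 2015.92.

Var[B] = 2015.92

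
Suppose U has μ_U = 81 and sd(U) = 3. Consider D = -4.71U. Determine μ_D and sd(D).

μ_D = -381.51, sd(D) = 14.13

D = -4.71U is linear with a = -4.71, b = 0.
μ_D = a·μ_U + b = (-4.71)·81 = -381.51.
sd(D) = |a|·sd(U) = |-4.71|·3 = 14.13.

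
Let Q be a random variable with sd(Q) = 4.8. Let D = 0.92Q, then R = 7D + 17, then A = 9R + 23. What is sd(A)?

sd(D) = |0.92|·4.8 = 4.416.
sd(R) = |7|·4.416 = 30.912.
sd(A) = |9|·30.912 = 278.208.

sd(A) = 278.208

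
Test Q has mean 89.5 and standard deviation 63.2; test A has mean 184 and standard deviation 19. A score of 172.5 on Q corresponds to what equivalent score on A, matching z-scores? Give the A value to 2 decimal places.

A = 208.95

z = (172.5 − 89.5)/63.2 ≈ 1.3133.
A = 184 + z·19 = 184 + (172.5 − 89.5)·19/63.2 ≈ 208.95.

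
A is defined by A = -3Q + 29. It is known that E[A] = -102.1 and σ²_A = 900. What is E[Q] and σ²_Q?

From A = -3Q + 29: E[A] = a·E[Q] + b, so E[Q] = (E[A] − b)/a = (-102.1 − 29)/(-3) = 43.7.
σ²_A = a²·σ²_Q, so σ²_Q = 900/(-3)² = 100.

E[Q] = 43.7, σ²_Q = 100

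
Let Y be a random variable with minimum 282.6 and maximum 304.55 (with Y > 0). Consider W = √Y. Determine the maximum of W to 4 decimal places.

max(W) = 17.4514

√Y is increasing on this domain, so max(W) comes from max(Y) = 304.55: max(W) = √(304.55) ≈ 17.4514.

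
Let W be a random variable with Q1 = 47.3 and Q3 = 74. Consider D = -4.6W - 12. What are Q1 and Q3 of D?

a = -4.6 < 0 reverses order: Q1(D) comes from Q3(W), Q3(D) from Q1(W).
Q1(D) = (-4.6)·74 + (-12) = -352.4; Q3(D) = (-4.6)·47.3 + (-12) = -229.58.

Q1(D) = -352.4, Q3(D) = -229.58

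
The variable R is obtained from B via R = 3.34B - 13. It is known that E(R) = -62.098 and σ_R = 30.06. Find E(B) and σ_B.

From R = 3.34B - 13: E(R) = a·E(B) + b, so E(B) = (E(R) − b)/a = (-62.098 − (-13))/3.34 = -14.7.
σ_R = |a|·σ_B, so σ_B = 30.06/|3.34| = 9.

E(B) = -14.7, σ_B = 9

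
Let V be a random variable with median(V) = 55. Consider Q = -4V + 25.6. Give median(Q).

median(Q) = -194.4

A linear map preserves order up to sign, so median(Q) = a·median(V) + b = (-4)·55 + 25.6 = -194.4.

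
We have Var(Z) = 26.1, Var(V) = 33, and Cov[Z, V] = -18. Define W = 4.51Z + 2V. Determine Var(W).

Var(W) = 338.15661

Var(W) = a²·Var(Z) + b²·Var(V) + 2ab·Cov[Z, V] with a = 4.51, b = 2.
= 4.51²·26.1 + 2²·33 + 2·4.51·2·(-18)
= 530.87661 + 132 + (-324.72) = 338.15661.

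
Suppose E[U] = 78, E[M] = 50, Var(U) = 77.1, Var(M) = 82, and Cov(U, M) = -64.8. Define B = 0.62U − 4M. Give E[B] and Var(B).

E[B] = -151.64, Var(B) = 1663.04524

E[B] = 0.62·E[U] + (-4)·E[M] = 0.62·78 + (-4)·50 = -151.64.
Var(B) = a²·Var(U) + b²·Var(M) + 2ab·Cov(U, M) with a = 0.62, b = -4.
= 0.62²·77.1 + (-4)²·82 + 2·0.62·(-4)·(-64.8)
= 29.63724 + 1312 + 321.408 = 1663.04524.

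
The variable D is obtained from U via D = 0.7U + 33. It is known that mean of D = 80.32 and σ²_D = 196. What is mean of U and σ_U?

From D = 0.7U + 33: mean of D = a·mean of U + b, so mean of U = (mean of D − b)/a = (80.32 − 33)/0.7 = 67.6.
σ_D = √196 = 14.
σ_D = |a|·σ_U, so σ_U = 14/|0.7| = 20.

mean of U = 67.6, σ_U = 20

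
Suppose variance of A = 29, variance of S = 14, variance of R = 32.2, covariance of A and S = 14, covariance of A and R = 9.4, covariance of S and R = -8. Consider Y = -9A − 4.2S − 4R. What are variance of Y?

variance of Y = 4577.56

variance of Y = a²·variance of A + b²·variance of S + c²·variance of R + 2ab·covariance of A and S + 2ac·covariance of A and R + 2bc·covariance of S and R, with a = -9, b = -4.2, c = -4.
= 2349 + 246.96 + 515.2 + 1058.4 + 676.8 + (-268.8)
= 4577.56.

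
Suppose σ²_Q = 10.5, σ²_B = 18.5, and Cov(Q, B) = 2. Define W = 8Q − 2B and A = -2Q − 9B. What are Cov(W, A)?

Cov(W, A) = 29

By bilinearity, Cov(W, A) = ac·σ²_Q + bd·σ²_B + (ad+bc)·Cov(Q, B), with a=8, b=-2, c=-2, d=-9.
ac·σ²_Q = 8·(-2)·10.5 = -168
bd·σ²_B = (-2)·(-9)·18.5 = 333
(ad+bc)·Cov(Q, B) = (-68)·2 = -136
Cov(W, A) = -168 + 333 + (-136) = 29.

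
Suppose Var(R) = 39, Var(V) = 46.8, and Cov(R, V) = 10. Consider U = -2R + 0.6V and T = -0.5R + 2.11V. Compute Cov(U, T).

By bilinearity, Cov(U, T) = ac·Var(R) + bd·Var(V) + (ad+bc)·Cov(R, V), with a=-2, b=0.6, c=-0.5, d=2.11.
ac·Var(R) = (-2)·(-0.5)·39 = 39
bd·Var(V) = 0.6·2.11·46.8 = 59.2488
(ad+bc)·Cov(R, V) = (-4.52)·10 = -45.2
Cov(U, T) = 39 + 59.2488 + (-45.2) = 53.0488.

Cov(U, T) = 53.0488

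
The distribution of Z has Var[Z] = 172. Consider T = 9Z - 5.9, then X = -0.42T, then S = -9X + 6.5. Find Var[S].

Var[T] = 9²·172 = 13932.
Var[X] = (-0.42)²·13932 = 2457.6048.
Var[S] = (-9)²·2457.6048 = 199065.9888.

Var[S] = 199065.9888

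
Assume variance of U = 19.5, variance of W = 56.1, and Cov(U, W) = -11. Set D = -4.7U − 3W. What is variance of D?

variance of D = 625.455

variance of D = a²·variance of U + b²·variance of W + 2ab·Cov(U, W) with a = -4.7, b = -3.
= (-4.7)²·19.5 + (-3)²·56.1 + 2·(-4.7)·(-3)·(-11)
= 430.755 + 504.9 + (-310.2) = 625.455.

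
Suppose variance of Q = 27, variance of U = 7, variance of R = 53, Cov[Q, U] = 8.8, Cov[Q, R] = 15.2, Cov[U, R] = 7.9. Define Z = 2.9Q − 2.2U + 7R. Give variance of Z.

variance of Z = 3119.462

variance of Z = a²·variance of Q + b²·variance of U + c²·variance of R + 2ab·Cov[Q, U] + 2ac·Cov[Q, R] + 2bc·Cov[U, R], with a = 2.9, b = -2.2, c = 7.
= 227.07 + 33.88 + 2597 + (-112.288) + 617.12 + (-243.32)
= 3119.462.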